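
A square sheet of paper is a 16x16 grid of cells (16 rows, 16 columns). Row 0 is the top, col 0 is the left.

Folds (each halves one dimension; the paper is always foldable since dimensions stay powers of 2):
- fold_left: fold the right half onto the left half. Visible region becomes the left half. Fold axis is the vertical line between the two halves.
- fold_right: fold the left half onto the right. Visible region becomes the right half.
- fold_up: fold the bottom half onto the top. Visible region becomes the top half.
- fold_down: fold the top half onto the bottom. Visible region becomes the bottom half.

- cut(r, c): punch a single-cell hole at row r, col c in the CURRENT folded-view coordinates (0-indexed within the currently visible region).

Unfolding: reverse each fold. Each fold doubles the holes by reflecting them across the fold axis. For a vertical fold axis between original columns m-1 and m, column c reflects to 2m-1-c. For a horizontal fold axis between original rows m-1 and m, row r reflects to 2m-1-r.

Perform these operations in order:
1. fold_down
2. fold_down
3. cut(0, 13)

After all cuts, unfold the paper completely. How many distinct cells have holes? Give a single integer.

Op 1 fold_down: fold axis h@8; visible region now rows[8,16) x cols[0,16) = 8x16
Op 2 fold_down: fold axis h@12; visible region now rows[12,16) x cols[0,16) = 4x16
Op 3 cut(0, 13): punch at orig (12,13); cuts so far [(12, 13)]; region rows[12,16) x cols[0,16) = 4x16
Unfold 1 (reflect across h@12): 2 holes -> [(11, 13), (12, 13)]
Unfold 2 (reflect across h@8): 4 holes -> [(3, 13), (4, 13), (11, 13), (12, 13)]

Answer: 4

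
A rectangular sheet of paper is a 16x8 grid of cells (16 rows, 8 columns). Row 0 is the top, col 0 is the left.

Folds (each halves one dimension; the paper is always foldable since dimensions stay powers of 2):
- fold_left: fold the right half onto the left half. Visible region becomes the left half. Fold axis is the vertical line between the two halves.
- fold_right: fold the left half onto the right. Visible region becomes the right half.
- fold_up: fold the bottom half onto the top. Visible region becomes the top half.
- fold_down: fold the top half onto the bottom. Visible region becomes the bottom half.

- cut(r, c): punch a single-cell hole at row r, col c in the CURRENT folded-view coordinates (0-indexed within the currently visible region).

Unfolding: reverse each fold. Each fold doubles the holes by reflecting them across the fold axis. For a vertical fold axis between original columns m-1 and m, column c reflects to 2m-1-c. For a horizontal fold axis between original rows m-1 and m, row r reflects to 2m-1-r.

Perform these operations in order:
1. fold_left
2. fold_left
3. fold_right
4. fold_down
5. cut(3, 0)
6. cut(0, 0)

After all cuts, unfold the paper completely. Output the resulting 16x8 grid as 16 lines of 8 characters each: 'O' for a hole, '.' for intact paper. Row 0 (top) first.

Answer: ........
........
........
........
OOOOOOOO
........
........
OOOOOOOO
OOOOOOOO
........
........
OOOOOOOO
........
........
........
........

Derivation:
Op 1 fold_left: fold axis v@4; visible region now rows[0,16) x cols[0,4) = 16x4
Op 2 fold_left: fold axis v@2; visible region now rows[0,16) x cols[0,2) = 16x2
Op 3 fold_right: fold axis v@1; visible region now rows[0,16) x cols[1,2) = 16x1
Op 4 fold_down: fold axis h@8; visible region now rows[8,16) x cols[1,2) = 8x1
Op 5 cut(3, 0): punch at orig (11,1); cuts so far [(11, 1)]; region rows[8,16) x cols[1,2) = 8x1
Op 6 cut(0, 0): punch at orig (8,1); cuts so far [(8, 1), (11, 1)]; region rows[8,16) x cols[1,2) = 8x1
Unfold 1 (reflect across h@8): 4 holes -> [(4, 1), (7, 1), (8, 1), (11, 1)]
Unfold 2 (reflect across v@1): 8 holes -> [(4, 0), (4, 1), (7, 0), (7, 1), (8, 0), (8, 1), (11, 0), (11, 1)]
Unfold 3 (reflect across v@2): 16 holes -> [(4, 0), (4, 1), (4, 2), (4, 3), (7, 0), (7, 1), (7, 2), (7, 3), (8, 0), (8, 1), (8, 2), (8, 3), (11, 0), (11, 1), (11, 2), (11, 3)]
Unfold 4 (reflect across v@4): 32 holes -> [(4, 0), (4, 1), (4, 2), (4, 3), (4, 4), (4, 5), (4, 6), (4, 7), (7, 0), (7, 1), (7, 2), (7, 3), (7, 4), (7, 5), (7, 6), (7, 7), (8, 0), (8, 1), (8, 2), (8, 3), (8, 4), (8, 5), (8, 6), (8, 7), (11, 0), (11, 1), (11, 2), (11, 3), (11, 4), (11, 5), (11, 6), (11, 7)]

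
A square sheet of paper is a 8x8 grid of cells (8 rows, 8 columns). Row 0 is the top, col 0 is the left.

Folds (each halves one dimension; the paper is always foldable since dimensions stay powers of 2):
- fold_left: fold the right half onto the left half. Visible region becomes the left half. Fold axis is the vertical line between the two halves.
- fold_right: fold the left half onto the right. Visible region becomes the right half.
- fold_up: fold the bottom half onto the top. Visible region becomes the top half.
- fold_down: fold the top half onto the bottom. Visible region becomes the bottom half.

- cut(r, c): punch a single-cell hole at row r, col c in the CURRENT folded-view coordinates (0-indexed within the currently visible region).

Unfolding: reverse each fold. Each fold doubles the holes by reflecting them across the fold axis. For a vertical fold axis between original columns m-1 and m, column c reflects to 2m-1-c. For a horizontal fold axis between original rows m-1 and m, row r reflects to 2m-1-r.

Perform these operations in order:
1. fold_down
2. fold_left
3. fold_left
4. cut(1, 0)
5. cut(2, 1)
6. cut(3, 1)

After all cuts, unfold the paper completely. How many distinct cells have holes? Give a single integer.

Answer: 24

Derivation:
Op 1 fold_down: fold axis h@4; visible region now rows[4,8) x cols[0,8) = 4x8
Op 2 fold_left: fold axis v@4; visible region now rows[4,8) x cols[0,4) = 4x4
Op 3 fold_left: fold axis v@2; visible region now rows[4,8) x cols[0,2) = 4x2
Op 4 cut(1, 0): punch at orig (5,0); cuts so far [(5, 0)]; region rows[4,8) x cols[0,2) = 4x2
Op 5 cut(2, 1): punch at orig (6,1); cuts so far [(5, 0), (6, 1)]; region rows[4,8) x cols[0,2) = 4x2
Op 6 cut(3, 1): punch at orig (7,1); cuts so far [(5, 0), (6, 1), (7, 1)]; region rows[4,8) x cols[0,2) = 4x2
Unfold 1 (reflect across v@2): 6 holes -> [(5, 0), (5, 3), (6, 1), (6, 2), (7, 1), (7, 2)]
Unfold 2 (reflect across v@4): 12 holes -> [(5, 0), (5, 3), (5, 4), (5, 7), (6, 1), (6, 2), (6, 5), (6, 6), (7, 1), (7, 2), (7, 5), (7, 6)]
Unfold 3 (reflect across h@4): 24 holes -> [(0, 1), (0, 2), (0, 5), (0, 6), (1, 1), (1, 2), (1, 5), (1, 6), (2, 0), (2, 3), (2, 4), (2, 7), (5, 0), (5, 3), (5, 4), (5, 7), (6, 1), (6, 2), (6, 5), (6, 6), (7, 1), (7, 2), (7, 5), (7, 6)]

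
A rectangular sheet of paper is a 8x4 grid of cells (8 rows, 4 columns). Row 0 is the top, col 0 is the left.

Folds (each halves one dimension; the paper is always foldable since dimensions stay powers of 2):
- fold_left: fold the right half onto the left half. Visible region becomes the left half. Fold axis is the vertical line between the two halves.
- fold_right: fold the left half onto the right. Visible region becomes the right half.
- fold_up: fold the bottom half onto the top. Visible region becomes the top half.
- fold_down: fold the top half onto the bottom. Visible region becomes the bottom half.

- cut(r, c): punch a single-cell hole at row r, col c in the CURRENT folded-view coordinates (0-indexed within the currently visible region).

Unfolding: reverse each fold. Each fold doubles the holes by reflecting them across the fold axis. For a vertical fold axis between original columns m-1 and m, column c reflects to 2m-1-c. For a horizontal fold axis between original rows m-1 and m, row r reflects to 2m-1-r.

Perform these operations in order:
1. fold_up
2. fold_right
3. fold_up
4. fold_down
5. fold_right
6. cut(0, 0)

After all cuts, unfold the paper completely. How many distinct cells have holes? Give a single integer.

Answer: 32

Derivation:
Op 1 fold_up: fold axis h@4; visible region now rows[0,4) x cols[0,4) = 4x4
Op 2 fold_right: fold axis v@2; visible region now rows[0,4) x cols[2,4) = 4x2
Op 3 fold_up: fold axis h@2; visible region now rows[0,2) x cols[2,4) = 2x2
Op 4 fold_down: fold axis h@1; visible region now rows[1,2) x cols[2,4) = 1x2
Op 5 fold_right: fold axis v@3; visible region now rows[1,2) x cols[3,4) = 1x1
Op 6 cut(0, 0): punch at orig (1,3); cuts so far [(1, 3)]; region rows[1,2) x cols[3,4) = 1x1
Unfold 1 (reflect across v@3): 2 holes -> [(1, 2), (1, 3)]
Unfold 2 (reflect across h@1): 4 holes -> [(0, 2), (0, 3), (1, 2), (1, 3)]
Unfold 3 (reflect across h@2): 8 holes -> [(0, 2), (0, 3), (1, 2), (1, 3), (2, 2), (2, 3), (3, 2), (3, 3)]
Unfold 4 (reflect across v@2): 16 holes -> [(0, 0), (0, 1), (0, 2), (0, 3), (1, 0), (1, 1), (1, 2), (1, 3), (2, 0), (2, 1), (2, 2), (2, 3), (3, 0), (3, 1), (3, 2), (3, 3)]
Unfold 5 (reflect across h@4): 32 holes -> [(0, 0), (0, 1), (0, 2), (0, 3), (1, 0), (1, 1), (1, 2), (1, 3), (2, 0), (2, 1), (2, 2), (2, 3), (3, 0), (3, 1), (3, 2), (3, 3), (4, 0), (4, 1), (4, 2), (4, 3), (5, 0), (5, 1), (5, 2), (5, 3), (6, 0), (6, 1), (6, 2), (6, 3), (7, 0), (7, 1), (7, 2), (7, 3)]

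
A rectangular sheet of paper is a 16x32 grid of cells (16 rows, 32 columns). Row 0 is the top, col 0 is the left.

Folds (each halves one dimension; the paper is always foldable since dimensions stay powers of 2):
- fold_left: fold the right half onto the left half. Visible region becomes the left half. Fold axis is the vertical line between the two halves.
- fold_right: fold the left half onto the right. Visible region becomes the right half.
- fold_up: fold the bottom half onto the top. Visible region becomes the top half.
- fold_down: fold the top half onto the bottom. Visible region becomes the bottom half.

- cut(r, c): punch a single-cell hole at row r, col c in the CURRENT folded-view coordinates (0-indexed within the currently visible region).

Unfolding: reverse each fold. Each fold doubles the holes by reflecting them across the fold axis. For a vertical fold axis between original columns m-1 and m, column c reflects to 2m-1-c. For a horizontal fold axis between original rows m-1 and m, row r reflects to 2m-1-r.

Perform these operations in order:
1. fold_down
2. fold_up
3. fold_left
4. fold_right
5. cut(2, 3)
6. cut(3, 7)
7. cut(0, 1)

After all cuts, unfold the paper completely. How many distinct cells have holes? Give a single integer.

Answer: 48

Derivation:
Op 1 fold_down: fold axis h@8; visible region now rows[8,16) x cols[0,32) = 8x32
Op 2 fold_up: fold axis h@12; visible region now rows[8,12) x cols[0,32) = 4x32
Op 3 fold_left: fold axis v@16; visible region now rows[8,12) x cols[0,16) = 4x16
Op 4 fold_right: fold axis v@8; visible region now rows[8,12) x cols[8,16) = 4x8
Op 5 cut(2, 3): punch at orig (10,11); cuts so far [(10, 11)]; region rows[8,12) x cols[8,16) = 4x8
Op 6 cut(3, 7): punch at orig (11,15); cuts so far [(10, 11), (11, 15)]; region rows[8,12) x cols[8,16) = 4x8
Op 7 cut(0, 1): punch at orig (8,9); cuts so far [(8, 9), (10, 11), (11, 15)]; region rows[8,12) x cols[8,16) = 4x8
Unfold 1 (reflect across v@8): 6 holes -> [(8, 6), (8, 9), (10, 4), (10, 11), (11, 0), (11, 15)]
Unfold 2 (reflect across v@16): 12 holes -> [(8, 6), (8, 9), (8, 22), (8, 25), (10, 4), (10, 11), (10, 20), (10, 27), (11, 0), (11, 15), (11, 16), (11, 31)]
Unfold 3 (reflect across h@12): 24 holes -> [(8, 6), (8, 9), (8, 22), (8, 25), (10, 4), (10, 11), (10, 20), (10, 27), (11, 0), (11, 15), (11, 16), (11, 31), (12, 0), (12, 15), (12, 16), (12, 31), (13, 4), (13, 11), (13, 20), (13, 27), (15, 6), (15, 9), (15, 22), (15, 25)]
Unfold 4 (reflect across h@8): 48 holes -> [(0, 6), (0, 9), (0, 22), (0, 25), (2, 4), (2, 11), (2, 20), (2, 27), (3, 0), (3, 15), (3, 16), (3, 31), (4, 0), (4, 15), (4, 16), (4, 31), (5, 4), (5, 11), (5, 20), (5, 27), (7, 6), (7, 9), (7, 22), (7, 25), (8, 6), (8, 9), (8, 22), (8, 25), (10, 4), (10, 11), (10, 20), (10, 27), (11, 0), (11, 15), (11, 16), (11, 31), (12, 0), (12, 15), (12, 16), (12, 31), (13, 4), (13, 11), (13, 20), (13, 27), (15, 6), (15, 9), (15, 22), (15, 25)]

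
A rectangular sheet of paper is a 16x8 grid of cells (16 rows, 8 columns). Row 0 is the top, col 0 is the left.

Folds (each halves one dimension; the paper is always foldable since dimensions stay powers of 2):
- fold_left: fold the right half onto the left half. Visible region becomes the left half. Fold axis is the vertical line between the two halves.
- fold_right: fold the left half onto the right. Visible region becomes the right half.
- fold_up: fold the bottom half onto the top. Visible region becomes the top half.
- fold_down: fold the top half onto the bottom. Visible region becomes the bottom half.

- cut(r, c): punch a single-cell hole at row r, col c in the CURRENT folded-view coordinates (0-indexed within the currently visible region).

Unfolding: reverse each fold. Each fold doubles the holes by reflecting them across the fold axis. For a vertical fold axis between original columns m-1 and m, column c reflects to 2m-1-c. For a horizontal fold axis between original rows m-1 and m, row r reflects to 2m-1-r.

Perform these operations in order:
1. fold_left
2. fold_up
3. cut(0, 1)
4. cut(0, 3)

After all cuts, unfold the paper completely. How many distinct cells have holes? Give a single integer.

Op 1 fold_left: fold axis v@4; visible region now rows[0,16) x cols[0,4) = 16x4
Op 2 fold_up: fold axis h@8; visible region now rows[0,8) x cols[0,4) = 8x4
Op 3 cut(0, 1): punch at orig (0,1); cuts so far [(0, 1)]; region rows[0,8) x cols[0,4) = 8x4
Op 4 cut(0, 3): punch at orig (0,3); cuts so far [(0, 1), (0, 3)]; region rows[0,8) x cols[0,4) = 8x4
Unfold 1 (reflect across h@8): 4 holes -> [(0, 1), (0, 3), (15, 1), (15, 3)]
Unfold 2 (reflect across v@4): 8 holes -> [(0, 1), (0, 3), (0, 4), (0, 6), (15, 1), (15, 3), (15, 4), (15, 6)]

Answer: 8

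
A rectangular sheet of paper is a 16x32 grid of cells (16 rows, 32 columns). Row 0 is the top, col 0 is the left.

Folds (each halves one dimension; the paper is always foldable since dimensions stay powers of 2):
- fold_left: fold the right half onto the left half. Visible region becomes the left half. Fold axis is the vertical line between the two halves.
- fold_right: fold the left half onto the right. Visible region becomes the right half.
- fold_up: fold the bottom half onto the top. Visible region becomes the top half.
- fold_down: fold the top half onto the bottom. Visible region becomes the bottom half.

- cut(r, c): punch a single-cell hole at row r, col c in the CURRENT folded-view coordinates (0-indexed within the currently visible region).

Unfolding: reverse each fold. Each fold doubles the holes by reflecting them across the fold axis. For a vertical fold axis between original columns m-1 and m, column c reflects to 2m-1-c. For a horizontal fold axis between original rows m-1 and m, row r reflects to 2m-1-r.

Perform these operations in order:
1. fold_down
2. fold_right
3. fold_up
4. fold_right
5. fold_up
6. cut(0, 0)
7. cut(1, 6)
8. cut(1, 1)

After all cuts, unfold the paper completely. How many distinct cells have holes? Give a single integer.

Answer: 96

Derivation:
Op 1 fold_down: fold axis h@8; visible region now rows[8,16) x cols[0,32) = 8x32
Op 2 fold_right: fold axis v@16; visible region now rows[8,16) x cols[16,32) = 8x16
Op 3 fold_up: fold axis h@12; visible region now rows[8,12) x cols[16,32) = 4x16
Op 4 fold_right: fold axis v@24; visible region now rows[8,12) x cols[24,32) = 4x8
Op 5 fold_up: fold axis h@10; visible region now rows[8,10) x cols[24,32) = 2x8
Op 6 cut(0, 0): punch at orig (8,24); cuts so far [(8, 24)]; region rows[8,10) x cols[24,32) = 2x8
Op 7 cut(1, 6): punch at orig (9,30); cuts so far [(8, 24), (9, 30)]; region rows[8,10) x cols[24,32) = 2x8
Op 8 cut(1, 1): punch at orig (9,25); cuts so far [(8, 24), (9, 25), (9, 30)]; region rows[8,10) x cols[24,32) = 2x8
Unfold 1 (reflect across h@10): 6 holes -> [(8, 24), (9, 25), (9, 30), (10, 25), (10, 30), (11, 24)]
Unfold 2 (reflect across v@24): 12 holes -> [(8, 23), (8, 24), (9, 17), (9, 22), (9, 25), (9, 30), (10, 17), (10, 22), (10, 25), (10, 30), (11, 23), (11, 24)]
Unfold 3 (reflect across h@12): 24 holes -> [(8, 23), (8, 24), (9, 17), (9, 22), (9, 25), (9, 30), (10, 17), (10, 22), (10, 25), (10, 30), (11, 23), (11, 24), (12, 23), (12, 24), (13, 17), (13, 22), (13, 25), (13, 30), (14, 17), (14, 22), (14, 25), (14, 30), (15, 23), (15, 24)]
Unfold 4 (reflect across v@16): 48 holes -> [(8, 7), (8, 8), (8, 23), (8, 24), (9, 1), (9, 6), (9, 9), (9, 14), (9, 17), (9, 22), (9, 25), (9, 30), (10, 1), (10, 6), (10, 9), (10, 14), (10, 17), (10, 22), (10, 25), (10, 30), (11, 7), (11, 8), (11, 23), (11, 24), (12, 7), (12, 8), (12, 23), (12, 24), (13, 1), (13, 6), (13, 9), (13, 14), (13, 17), (13, 22), (13, 25), (13, 30), (14, 1), (14, 6), (14, 9), (14, 14), (14, 17), (14, 22), (14, 25), (14, 30), (15, 7), (15, 8), (15, 23), (15, 24)]
Unfold 5 (reflect across h@8): 96 holes -> [(0, 7), (0, 8), (0, 23), (0, 24), (1, 1), (1, 6), (1, 9), (1, 14), (1, 17), (1, 22), (1, 25), (1, 30), (2, 1), (2, 6), (2, 9), (2, 14), (2, 17), (2, 22), (2, 25), (2, 30), (3, 7), (3, 8), (3, 23), (3, 24), (4, 7), (4, 8), (4, 23), (4, 24), (5, 1), (5, 6), (5, 9), (5, 14), (5, 17), (5, 22), (5, 25), (5, 30), (6, 1), (6, 6), (6, 9), (6, 14), (6, 17), (6, 22), (6, 25), (6, 30), (7, 7), (7, 8), (7, 23), (7, 24), (8, 7), (8, 8), (8, 23), (8, 24), (9, 1), (9, 6), (9, 9), (9, 14), (9, 17), (9, 22), (9, 25), (9, 30), (10, 1), (10, 6), (10, 9), (10, 14), (10, 17), (10, 22), (10, 25), (10, 30), (11, 7), (11, 8), (11, 23), (11, 24), (12, 7), (12, 8), (12, 23), (12, 24), (13, 1), (13, 6), (13, 9), (13, 14), (13, 17), (13, 22), (13, 25), (13, 30), (14, 1), (14, 6), (14, 9), (14, 14), (14, 17), (14, 22), (14, 25), (14, 30), (15, 7), (15, 8), (15, 23), (15, 24)]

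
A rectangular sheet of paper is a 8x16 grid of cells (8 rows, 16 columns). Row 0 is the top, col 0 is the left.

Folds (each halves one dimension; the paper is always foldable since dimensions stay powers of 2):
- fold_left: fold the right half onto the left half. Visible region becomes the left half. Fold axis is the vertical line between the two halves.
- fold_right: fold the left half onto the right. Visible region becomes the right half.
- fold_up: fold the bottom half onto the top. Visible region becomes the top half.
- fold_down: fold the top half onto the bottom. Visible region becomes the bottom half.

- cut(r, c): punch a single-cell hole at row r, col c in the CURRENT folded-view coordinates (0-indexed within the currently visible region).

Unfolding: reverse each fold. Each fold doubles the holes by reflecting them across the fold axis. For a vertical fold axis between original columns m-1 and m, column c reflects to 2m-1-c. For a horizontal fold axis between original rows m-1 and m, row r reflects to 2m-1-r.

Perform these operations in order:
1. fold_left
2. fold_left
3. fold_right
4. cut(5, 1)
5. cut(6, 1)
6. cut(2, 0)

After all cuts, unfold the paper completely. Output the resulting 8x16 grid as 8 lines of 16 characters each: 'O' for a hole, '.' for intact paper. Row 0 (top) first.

Answer: ................
................
.OO..OO..OO..OO.
................
................
O..OO..OO..OO..O
O..OO..OO..OO..O
................

Derivation:
Op 1 fold_left: fold axis v@8; visible region now rows[0,8) x cols[0,8) = 8x8
Op 2 fold_left: fold axis v@4; visible region now rows[0,8) x cols[0,4) = 8x4
Op 3 fold_right: fold axis v@2; visible region now rows[0,8) x cols[2,4) = 8x2
Op 4 cut(5, 1): punch at orig (5,3); cuts so far [(5, 3)]; region rows[0,8) x cols[2,4) = 8x2
Op 5 cut(6, 1): punch at orig (6,3); cuts so far [(5, 3), (6, 3)]; region rows[0,8) x cols[2,4) = 8x2
Op 6 cut(2, 0): punch at orig (2,2); cuts so far [(2, 2), (5, 3), (6, 3)]; region rows[0,8) x cols[2,4) = 8x2
Unfold 1 (reflect across v@2): 6 holes -> [(2, 1), (2, 2), (5, 0), (5, 3), (6, 0), (6, 3)]
Unfold 2 (reflect across v@4): 12 holes -> [(2, 1), (2, 2), (2, 5), (2, 6), (5, 0), (5, 3), (5, 4), (5, 7), (6, 0), (6, 3), (6, 4), (6, 7)]
Unfold 3 (reflect across v@8): 24 holes -> [(2, 1), (2, 2), (2, 5), (2, 6), (2, 9), (2, 10), (2, 13), (2, 14), (5, 0), (5, 3), (5, 4), (5, 7), (5, 8), (5, 11), (5, 12), (5, 15), (6, 0), (6, 3), (6, 4), (6, 7), (6, 8), (6, 11), (6, 12), (6, 15)]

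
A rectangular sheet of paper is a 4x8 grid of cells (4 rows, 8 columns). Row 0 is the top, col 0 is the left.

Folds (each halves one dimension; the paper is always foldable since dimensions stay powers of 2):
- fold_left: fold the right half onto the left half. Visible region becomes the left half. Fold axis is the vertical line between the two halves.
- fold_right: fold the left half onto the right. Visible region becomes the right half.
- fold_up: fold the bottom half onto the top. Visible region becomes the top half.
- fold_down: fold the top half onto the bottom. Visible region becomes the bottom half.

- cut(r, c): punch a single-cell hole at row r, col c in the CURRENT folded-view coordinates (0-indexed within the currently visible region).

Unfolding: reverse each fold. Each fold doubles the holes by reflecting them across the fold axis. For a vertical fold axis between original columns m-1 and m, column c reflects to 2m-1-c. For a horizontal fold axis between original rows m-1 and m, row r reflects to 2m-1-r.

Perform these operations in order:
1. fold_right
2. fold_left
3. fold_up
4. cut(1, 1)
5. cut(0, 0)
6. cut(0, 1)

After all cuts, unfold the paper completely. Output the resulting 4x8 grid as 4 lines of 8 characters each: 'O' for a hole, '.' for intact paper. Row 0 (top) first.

Answer: OOOOOOOO
.OO..OO.
.OO..OO.
OOOOOOOO

Derivation:
Op 1 fold_right: fold axis v@4; visible region now rows[0,4) x cols[4,8) = 4x4
Op 2 fold_left: fold axis v@6; visible region now rows[0,4) x cols[4,6) = 4x2
Op 3 fold_up: fold axis h@2; visible region now rows[0,2) x cols[4,6) = 2x2
Op 4 cut(1, 1): punch at orig (1,5); cuts so far [(1, 5)]; region rows[0,2) x cols[4,6) = 2x2
Op 5 cut(0, 0): punch at orig (0,4); cuts so far [(0, 4), (1, 5)]; region rows[0,2) x cols[4,6) = 2x2
Op 6 cut(0, 1): punch at orig (0,5); cuts so far [(0, 4), (0, 5), (1, 5)]; region rows[0,2) x cols[4,6) = 2x2
Unfold 1 (reflect across h@2): 6 holes -> [(0, 4), (0, 5), (1, 5), (2, 5), (3, 4), (3, 5)]
Unfold 2 (reflect across v@6): 12 holes -> [(0, 4), (0, 5), (0, 6), (0, 7), (1, 5), (1, 6), (2, 5), (2, 6), (3, 4), (3, 5), (3, 6), (3, 7)]
Unfold 3 (reflect across v@4): 24 holes -> [(0, 0), (0, 1), (0, 2), (0, 3), (0, 4), (0, 5), (0, 6), (0, 7), (1, 1), (1, 2), (1, 5), (1, 6), (2, 1), (2, 2), (2, 5), (2, 6), (3, 0), (3, 1), (3, 2), (3, 3), (3, 4), (3, 5), (3, 6), (3, 7)]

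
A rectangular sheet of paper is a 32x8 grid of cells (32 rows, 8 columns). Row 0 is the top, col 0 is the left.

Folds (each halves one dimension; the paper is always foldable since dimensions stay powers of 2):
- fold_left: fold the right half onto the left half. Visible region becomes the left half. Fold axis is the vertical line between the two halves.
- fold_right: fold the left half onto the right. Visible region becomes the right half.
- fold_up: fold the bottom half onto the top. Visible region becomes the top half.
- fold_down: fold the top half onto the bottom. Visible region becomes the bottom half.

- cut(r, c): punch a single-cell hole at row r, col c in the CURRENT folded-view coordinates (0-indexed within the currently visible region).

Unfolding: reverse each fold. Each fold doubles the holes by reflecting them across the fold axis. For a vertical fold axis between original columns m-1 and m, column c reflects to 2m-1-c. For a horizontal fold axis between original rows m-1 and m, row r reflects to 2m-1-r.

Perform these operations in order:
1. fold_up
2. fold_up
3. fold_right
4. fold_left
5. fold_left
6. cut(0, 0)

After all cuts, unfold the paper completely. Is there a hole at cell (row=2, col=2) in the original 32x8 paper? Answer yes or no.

Answer: no

Derivation:
Op 1 fold_up: fold axis h@16; visible region now rows[0,16) x cols[0,8) = 16x8
Op 2 fold_up: fold axis h@8; visible region now rows[0,8) x cols[0,8) = 8x8
Op 3 fold_right: fold axis v@4; visible region now rows[0,8) x cols[4,8) = 8x4
Op 4 fold_left: fold axis v@6; visible region now rows[0,8) x cols[4,6) = 8x2
Op 5 fold_left: fold axis v@5; visible region now rows[0,8) x cols[4,5) = 8x1
Op 6 cut(0, 0): punch at orig (0,4); cuts so far [(0, 4)]; region rows[0,8) x cols[4,5) = 8x1
Unfold 1 (reflect across v@5): 2 holes -> [(0, 4), (0, 5)]
Unfold 2 (reflect across v@6): 4 holes -> [(0, 4), (0, 5), (0, 6), (0, 7)]
Unfold 3 (reflect across v@4): 8 holes -> [(0, 0), (0, 1), (0, 2), (0, 3), (0, 4), (0, 5), (0, 6), (0, 7)]
Unfold 4 (reflect across h@8): 16 holes -> [(0, 0), (0, 1), (0, 2), (0, 3), (0, 4), (0, 5), (0, 6), (0, 7), (15, 0), (15, 1), (15, 2), (15, 3), (15, 4), (15, 5), (15, 6), (15, 7)]
Unfold 5 (reflect across h@16): 32 holes -> [(0, 0), (0, 1), (0, 2), (0, 3), (0, 4), (0, 5), (0, 6), (0, 7), (15, 0), (15, 1), (15, 2), (15, 3), (15, 4), (15, 5), (15, 6), (15, 7), (16, 0), (16, 1), (16, 2), (16, 3), (16, 4), (16, 5), (16, 6), (16, 7), (31, 0), (31, 1), (31, 2), (31, 3), (31, 4), (31, 5), (31, 6), (31, 7)]
Holes: [(0, 0), (0, 1), (0, 2), (0, 3), (0, 4), (0, 5), (0, 6), (0, 7), (15, 0), (15, 1), (15, 2), (15, 3), (15, 4), (15, 5), (15, 6), (15, 7), (16, 0), (16, 1), (16, 2), (16, 3), (16, 4), (16, 5), (16, 6), (16, 7), (31, 0), (31, 1), (31, 2), (31, 3), (31, 4), (31, 5), (31, 6), (31, 7)]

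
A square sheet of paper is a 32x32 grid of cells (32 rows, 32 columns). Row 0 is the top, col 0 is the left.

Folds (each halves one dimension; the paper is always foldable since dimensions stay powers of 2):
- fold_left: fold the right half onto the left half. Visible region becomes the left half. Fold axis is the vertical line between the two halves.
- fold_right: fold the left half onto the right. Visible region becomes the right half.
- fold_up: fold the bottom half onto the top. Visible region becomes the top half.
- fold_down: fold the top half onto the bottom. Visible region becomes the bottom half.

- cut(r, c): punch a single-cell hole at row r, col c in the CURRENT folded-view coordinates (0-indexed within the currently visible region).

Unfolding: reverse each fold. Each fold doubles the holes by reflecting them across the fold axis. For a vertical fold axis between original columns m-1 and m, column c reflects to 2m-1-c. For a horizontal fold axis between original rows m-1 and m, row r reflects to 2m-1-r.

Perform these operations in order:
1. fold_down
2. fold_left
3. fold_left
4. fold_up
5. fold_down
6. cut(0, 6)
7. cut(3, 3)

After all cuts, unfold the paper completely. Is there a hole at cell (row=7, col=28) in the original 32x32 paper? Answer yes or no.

Answer: yes

Derivation:
Op 1 fold_down: fold axis h@16; visible region now rows[16,32) x cols[0,32) = 16x32
Op 2 fold_left: fold axis v@16; visible region now rows[16,32) x cols[0,16) = 16x16
Op 3 fold_left: fold axis v@8; visible region now rows[16,32) x cols[0,8) = 16x8
Op 4 fold_up: fold axis h@24; visible region now rows[16,24) x cols[0,8) = 8x8
Op 5 fold_down: fold axis h@20; visible region now rows[20,24) x cols[0,8) = 4x8
Op 6 cut(0, 6): punch at orig (20,6); cuts so far [(20, 6)]; region rows[20,24) x cols[0,8) = 4x8
Op 7 cut(3, 3): punch at orig (23,3); cuts so far [(20, 6), (23, 3)]; region rows[20,24) x cols[0,8) = 4x8
Unfold 1 (reflect across h@20): 4 holes -> [(16, 3), (19, 6), (20, 6), (23, 3)]
Unfold 2 (reflect across h@24): 8 holes -> [(16, 3), (19, 6), (20, 6), (23, 3), (24, 3), (27, 6), (28, 6), (31, 3)]
Unfold 3 (reflect across v@8): 16 holes -> [(16, 3), (16, 12), (19, 6), (19, 9), (20, 6), (20, 9), (23, 3), (23, 12), (24, 3), (24, 12), (27, 6), (27, 9), (28, 6), (28, 9), (31, 3), (31, 12)]
Unfold 4 (reflect across v@16): 32 holes -> [(16, 3), (16, 12), (16, 19), (16, 28), (19, 6), (19, 9), (19, 22), (19, 25), (20, 6), (20, 9), (20, 22), (20, 25), (23, 3), (23, 12), (23, 19), (23, 28), (24, 3), (24, 12), (24, 19), (24, 28), (27, 6), (27, 9), (27, 22), (27, 25), (28, 6), (28, 9), (28, 22), (28, 25), (31, 3), (31, 12), (31, 19), (31, 28)]
Unfold 5 (reflect across h@16): 64 holes -> [(0, 3), (0, 12), (0, 19), (0, 28), (3, 6), (3, 9), (3, 22), (3, 25), (4, 6), (4, 9), (4, 22), (4, 25), (7, 3), (7, 12), (7, 19), (7, 28), (8, 3), (8, 12), (8, 19), (8, 28), (11, 6), (11, 9), (11, 22), (11, 25), (12, 6), (12, 9), (12, 22), (12, 25), (15, 3), (15, 12), (15, 19), (15, 28), (16, 3), (16, 12), (16, 19), (16, 28), (19, 6), (19, 9), (19, 22), (19, 25), (20, 6), (20, 9), (20, 22), (20, 25), (23, 3), (23, 12), (23, 19), (23, 28), (24, 3), (24, 12), (24, 19), (24, 28), (27, 6), (27, 9), (27, 22), (27, 25), (28, 6), (28, 9), (28, 22), (28, 25), (31, 3), (31, 12), (31, 19), (31, 28)]
Holes: [(0, 3), (0, 12), (0, 19), (0, 28), (3, 6), (3, 9), (3, 22), (3, 25), (4, 6), (4, 9), (4, 22), (4, 25), (7, 3), (7, 12), (7, 19), (7, 28), (8, 3), (8, 12), (8, 19), (8, 28), (11, 6), (11, 9), (11, 22), (11, 25), (12, 6), (12, 9), (12, 22), (12, 25), (15, 3), (15, 12), (15, 19), (15, 28), (16, 3), (16, 12), (16, 19), (16, 28), (19, 6), (19, 9), (19, 22), (19, 25), (20, 6), (20, 9), (20, 22), (20, 25), (23, 3), (23, 12), (23, 19), (23, 28), (24, 3), (24, 12), (24, 19), (24, 28), (27, 6), (27, 9), (27, 22), (27, 25), (28, 6), (28, 9), (28, 22), (28, 25), (31, 3), (31, 12), (31, 19), (31, 28)]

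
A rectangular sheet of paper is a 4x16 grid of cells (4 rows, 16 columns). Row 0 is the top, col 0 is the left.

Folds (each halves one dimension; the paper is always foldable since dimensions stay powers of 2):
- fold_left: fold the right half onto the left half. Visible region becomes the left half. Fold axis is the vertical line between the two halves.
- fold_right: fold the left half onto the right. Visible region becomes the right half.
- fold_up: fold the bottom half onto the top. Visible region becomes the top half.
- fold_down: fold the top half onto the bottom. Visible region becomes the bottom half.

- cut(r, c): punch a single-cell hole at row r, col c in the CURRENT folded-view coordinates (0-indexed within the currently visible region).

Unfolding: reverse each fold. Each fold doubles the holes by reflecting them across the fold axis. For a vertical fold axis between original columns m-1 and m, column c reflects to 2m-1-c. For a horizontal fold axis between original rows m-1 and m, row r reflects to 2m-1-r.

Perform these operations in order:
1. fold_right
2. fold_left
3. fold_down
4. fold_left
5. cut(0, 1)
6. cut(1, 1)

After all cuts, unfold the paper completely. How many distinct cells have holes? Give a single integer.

Answer: 32

Derivation:
Op 1 fold_right: fold axis v@8; visible region now rows[0,4) x cols[8,16) = 4x8
Op 2 fold_left: fold axis v@12; visible region now rows[0,4) x cols[8,12) = 4x4
Op 3 fold_down: fold axis h@2; visible region now rows[2,4) x cols[8,12) = 2x4
Op 4 fold_left: fold axis v@10; visible region now rows[2,4) x cols[8,10) = 2x2
Op 5 cut(0, 1): punch at orig (2,9); cuts so far [(2, 9)]; region rows[2,4) x cols[8,10) = 2x2
Op 6 cut(1, 1): punch at orig (3,9); cuts so far [(2, 9), (3, 9)]; region rows[2,4) x cols[8,10) = 2x2
Unfold 1 (reflect across v@10): 4 holes -> [(2, 9), (2, 10), (3, 9), (3, 10)]
Unfold 2 (reflect across h@2): 8 holes -> [(0, 9), (0, 10), (1, 9), (1, 10), (2, 9), (2, 10), (3, 9), (3, 10)]
Unfold 3 (reflect across v@12): 16 holes -> [(0, 9), (0, 10), (0, 13), (0, 14), (1, 9), (1, 10), (1, 13), (1, 14), (2, 9), (2, 10), (2, 13), (2, 14), (3, 9), (3, 10), (3, 13), (3, 14)]
Unfold 4 (reflect across v@8): 32 holes -> [(0, 1), (0, 2), (0, 5), (0, 6), (0, 9), (0, 10), (0, 13), (0, 14), (1, 1), (1, 2), (1, 5), (1, 6), (1, 9), (1, 10), (1, 13), (1, 14), (2, 1), (2, 2), (2, 5), (2, 6), (2, 9), (2, 10), (2, 13), (2, 14), (3, 1), (3, 2), (3, 5), (3, 6), (3, 9), (3, 10), (3, 13), (3, 14)]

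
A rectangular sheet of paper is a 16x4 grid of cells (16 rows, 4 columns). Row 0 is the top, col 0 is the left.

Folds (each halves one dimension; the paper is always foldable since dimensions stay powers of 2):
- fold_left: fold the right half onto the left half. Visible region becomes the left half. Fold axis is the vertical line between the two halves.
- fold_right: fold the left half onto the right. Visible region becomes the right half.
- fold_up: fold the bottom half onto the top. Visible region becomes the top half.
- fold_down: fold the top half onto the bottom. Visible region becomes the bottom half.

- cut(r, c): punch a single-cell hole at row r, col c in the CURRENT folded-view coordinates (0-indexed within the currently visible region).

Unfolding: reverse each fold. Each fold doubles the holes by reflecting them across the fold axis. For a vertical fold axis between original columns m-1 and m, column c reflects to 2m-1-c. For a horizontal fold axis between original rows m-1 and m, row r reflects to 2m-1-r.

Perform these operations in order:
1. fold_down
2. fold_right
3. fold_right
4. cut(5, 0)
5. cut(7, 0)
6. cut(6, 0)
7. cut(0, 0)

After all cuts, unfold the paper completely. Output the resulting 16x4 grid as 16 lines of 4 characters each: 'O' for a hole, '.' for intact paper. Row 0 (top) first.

Op 1 fold_down: fold axis h@8; visible region now rows[8,16) x cols[0,4) = 8x4
Op 2 fold_right: fold axis v@2; visible region now rows[8,16) x cols[2,4) = 8x2
Op 3 fold_right: fold axis v@3; visible region now rows[8,16) x cols[3,4) = 8x1
Op 4 cut(5, 0): punch at orig (13,3); cuts so far [(13, 3)]; region rows[8,16) x cols[3,4) = 8x1
Op 5 cut(7, 0): punch at orig (15,3); cuts so far [(13, 3), (15, 3)]; region rows[8,16) x cols[3,4) = 8x1
Op 6 cut(6, 0): punch at orig (14,3); cuts so far [(13, 3), (14, 3), (15, 3)]; region rows[8,16) x cols[3,4) = 8x1
Op 7 cut(0, 0): punch at orig (8,3); cuts so far [(8, 3), (13, 3), (14, 3), (15, 3)]; region rows[8,16) x cols[3,4) = 8x1
Unfold 1 (reflect across v@3): 8 holes -> [(8, 2), (8, 3), (13, 2), (13, 3), (14, 2), (14, 3), (15, 2), (15, 3)]
Unfold 2 (reflect across v@2): 16 holes -> [(8, 0), (8, 1), (8, 2), (8, 3), (13, 0), (13, 1), (13, 2), (13, 3), (14, 0), (14, 1), (14, 2), (14, 3), (15, 0), (15, 1), (15, 2), (15, 3)]
Unfold 3 (reflect across h@8): 32 holes -> [(0, 0), (0, 1), (0, 2), (0, 3), (1, 0), (1, 1), (1, 2), (1, 3), (2, 0), (2, 1), (2, 2), (2, 3), (7, 0), (7, 1), (7, 2), (7, 3), (8, 0), (8, 1), (8, 2), (8, 3), (13, 0), (13, 1), (13, 2), (13, 3), (14, 0), (14, 1), (14, 2), (14, 3), (15, 0), (15, 1), (15, 2), (15, 3)]

Answer: OOOO
OOOO
OOOO
....
....
....
....
OOOO
OOOO
....
....
....
....
OOOO
OOOO
OOOO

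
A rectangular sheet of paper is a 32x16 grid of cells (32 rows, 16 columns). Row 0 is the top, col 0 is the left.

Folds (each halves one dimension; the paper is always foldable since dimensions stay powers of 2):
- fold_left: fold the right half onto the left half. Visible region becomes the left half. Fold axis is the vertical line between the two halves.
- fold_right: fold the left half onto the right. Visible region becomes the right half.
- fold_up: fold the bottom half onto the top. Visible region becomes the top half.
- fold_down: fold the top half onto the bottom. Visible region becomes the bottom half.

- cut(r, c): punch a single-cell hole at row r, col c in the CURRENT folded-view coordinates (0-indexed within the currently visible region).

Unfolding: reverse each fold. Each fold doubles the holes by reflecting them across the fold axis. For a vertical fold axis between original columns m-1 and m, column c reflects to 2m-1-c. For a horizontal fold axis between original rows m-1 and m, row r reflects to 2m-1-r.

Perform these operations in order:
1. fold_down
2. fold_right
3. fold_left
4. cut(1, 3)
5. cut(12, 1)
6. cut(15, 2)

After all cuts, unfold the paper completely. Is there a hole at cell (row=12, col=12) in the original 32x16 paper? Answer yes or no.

Answer: no

Derivation:
Op 1 fold_down: fold axis h@16; visible region now rows[16,32) x cols[0,16) = 16x16
Op 2 fold_right: fold axis v@8; visible region now rows[16,32) x cols[8,16) = 16x8
Op 3 fold_left: fold axis v@12; visible region now rows[16,32) x cols[8,12) = 16x4
Op 4 cut(1, 3): punch at orig (17,11); cuts so far [(17, 11)]; region rows[16,32) x cols[8,12) = 16x4
Op 5 cut(12, 1): punch at orig (28,9); cuts so far [(17, 11), (28, 9)]; region rows[16,32) x cols[8,12) = 16x4
Op 6 cut(15, 2): punch at orig (31,10); cuts so far [(17, 11), (28, 9), (31, 10)]; region rows[16,32) x cols[8,12) = 16x4
Unfold 1 (reflect across v@12): 6 holes -> [(17, 11), (17, 12), (28, 9), (28, 14), (31, 10), (31, 13)]
Unfold 2 (reflect across v@8): 12 holes -> [(17, 3), (17, 4), (17, 11), (17, 12), (28, 1), (28, 6), (28, 9), (28, 14), (31, 2), (31, 5), (31, 10), (31, 13)]
Unfold 3 (reflect across h@16): 24 holes -> [(0, 2), (0, 5), (0, 10), (0, 13), (3, 1), (3, 6), (3, 9), (3, 14), (14, 3), (14, 4), (14, 11), (14, 12), (17, 3), (17, 4), (17, 11), (17, 12), (28, 1), (28, 6), (28, 9), (28, 14), (31, 2), (31, 5), (31, 10), (31, 13)]
Holes: [(0, 2), (0, 5), (0, 10), (0, 13), (3, 1), (3, 6), (3, 9), (3, 14), (14, 3), (14, 4), (14, 11), (14, 12), (17, 3), (17, 4), (17, 11), (17, 12), (28, 1), (28, 6), (28, 9), (28, 14), (31, 2), (31, 5), (31, 10), (31, 13)]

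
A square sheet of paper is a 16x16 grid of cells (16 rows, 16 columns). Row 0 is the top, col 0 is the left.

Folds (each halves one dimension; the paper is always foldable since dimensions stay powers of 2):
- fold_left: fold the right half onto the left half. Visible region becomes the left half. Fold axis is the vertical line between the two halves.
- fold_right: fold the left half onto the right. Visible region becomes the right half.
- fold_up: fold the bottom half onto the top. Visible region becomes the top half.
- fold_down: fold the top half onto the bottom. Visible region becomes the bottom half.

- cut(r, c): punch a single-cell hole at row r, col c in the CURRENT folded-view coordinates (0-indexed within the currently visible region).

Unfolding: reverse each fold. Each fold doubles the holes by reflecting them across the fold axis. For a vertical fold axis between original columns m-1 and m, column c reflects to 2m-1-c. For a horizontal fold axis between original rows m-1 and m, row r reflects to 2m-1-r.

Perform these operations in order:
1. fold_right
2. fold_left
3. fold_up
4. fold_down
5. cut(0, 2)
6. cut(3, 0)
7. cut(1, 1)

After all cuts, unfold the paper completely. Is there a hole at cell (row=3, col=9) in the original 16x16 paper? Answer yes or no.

Answer: no

Derivation:
Op 1 fold_right: fold axis v@8; visible region now rows[0,16) x cols[8,16) = 16x8
Op 2 fold_left: fold axis v@12; visible region now rows[0,16) x cols[8,12) = 16x4
Op 3 fold_up: fold axis h@8; visible region now rows[0,8) x cols[8,12) = 8x4
Op 4 fold_down: fold axis h@4; visible region now rows[4,8) x cols[8,12) = 4x4
Op 5 cut(0, 2): punch at orig (4,10); cuts so far [(4, 10)]; region rows[4,8) x cols[8,12) = 4x4
Op 6 cut(3, 0): punch at orig (7,8); cuts so far [(4, 10), (7, 8)]; region rows[4,8) x cols[8,12) = 4x4
Op 7 cut(1, 1): punch at orig (5,9); cuts so far [(4, 10), (5, 9), (7, 8)]; region rows[4,8) x cols[8,12) = 4x4
Unfold 1 (reflect across h@4): 6 holes -> [(0, 8), (2, 9), (3, 10), (4, 10), (5, 9), (7, 8)]
Unfold 2 (reflect across h@8): 12 holes -> [(0, 8), (2, 9), (3, 10), (4, 10), (5, 9), (7, 8), (8, 8), (10, 9), (11, 10), (12, 10), (13, 9), (15, 8)]
Unfold 3 (reflect across v@12): 24 holes -> [(0, 8), (0, 15), (2, 9), (2, 14), (3, 10), (3, 13), (4, 10), (4, 13), (5, 9), (5, 14), (7, 8), (7, 15), (8, 8), (8, 15), (10, 9), (10, 14), (11, 10), (11, 13), (12, 10), (12, 13), (13, 9), (13, 14), (15, 8), (15, 15)]
Unfold 4 (reflect across v@8): 48 holes -> [(0, 0), (0, 7), (0, 8), (0, 15), (2, 1), (2, 6), (2, 9), (2, 14), (3, 2), (3, 5), (3, 10), (3, 13), (4, 2), (4, 5), (4, 10), (4, 13), (5, 1), (5, 6), (5, 9), (5, 14), (7, 0), (7, 7), (7, 8), (7, 15), (8, 0), (8, 7), (8, 8), (8, 15), (10, 1), (10, 6), (10, 9), (10, 14), (11, 2), (11, 5), (11, 10), (11, 13), (12, 2), (12, 5), (12, 10), (12, 13), (13, 1), (13, 6), (13, 9), (13, 14), (15, 0), (15, 7), (15, 8), (15, 15)]
Holes: [(0, 0), (0, 7), (0, 8), (0, 15), (2, 1), (2, 6), (2, 9), (2, 14), (3, 2), (3, 5), (3, 10), (3, 13), (4, 2), (4, 5), (4, 10), (4, 13), (5, 1), (5, 6), (5, 9), (5, 14), (7, 0), (7, 7), (7, 8), (7, 15), (8, 0), (8, 7), (8, 8), (8, 15), (10, 1), (10, 6), (10, 9), (10, 14), (11, 2), (11, 5), (11, 10), (11, 13), (12, 2), (12, 5), (12, 10), (12, 13), (13, 1), (13, 6), (13, 9), (13, 14), (15, 0), (15, 7), (15, 8), (15, 15)]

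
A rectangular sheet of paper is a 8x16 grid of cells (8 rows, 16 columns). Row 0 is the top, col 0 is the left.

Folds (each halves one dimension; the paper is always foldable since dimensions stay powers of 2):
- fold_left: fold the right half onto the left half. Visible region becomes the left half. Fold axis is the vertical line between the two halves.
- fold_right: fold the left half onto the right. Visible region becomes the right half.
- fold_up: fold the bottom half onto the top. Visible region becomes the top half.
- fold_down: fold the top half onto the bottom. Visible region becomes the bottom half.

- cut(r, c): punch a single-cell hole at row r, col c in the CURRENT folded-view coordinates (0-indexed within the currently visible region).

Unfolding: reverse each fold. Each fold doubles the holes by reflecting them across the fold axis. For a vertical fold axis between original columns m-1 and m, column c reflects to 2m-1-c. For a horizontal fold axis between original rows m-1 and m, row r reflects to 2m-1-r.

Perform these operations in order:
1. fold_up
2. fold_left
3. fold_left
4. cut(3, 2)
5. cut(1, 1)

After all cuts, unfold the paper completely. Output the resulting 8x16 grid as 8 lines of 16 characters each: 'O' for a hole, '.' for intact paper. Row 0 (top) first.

Answer: ................
.O....O..O....O.
................
..O..O....O..O..
..O..O....O..O..
................
.O....O..O....O.
................

Derivation:
Op 1 fold_up: fold axis h@4; visible region now rows[0,4) x cols[0,16) = 4x16
Op 2 fold_left: fold axis v@8; visible region now rows[0,4) x cols[0,8) = 4x8
Op 3 fold_left: fold axis v@4; visible region now rows[0,4) x cols[0,4) = 4x4
Op 4 cut(3, 2): punch at orig (3,2); cuts so far [(3, 2)]; region rows[0,4) x cols[0,4) = 4x4
Op 5 cut(1, 1): punch at orig (1,1); cuts so far [(1, 1), (3, 2)]; region rows[0,4) x cols[0,4) = 4x4
Unfold 1 (reflect across v@4): 4 holes -> [(1, 1), (1, 6), (3, 2), (3, 5)]
Unfold 2 (reflect across v@8): 8 holes -> [(1, 1), (1, 6), (1, 9), (1, 14), (3, 2), (3, 5), (3, 10), (3, 13)]
Unfold 3 (reflect across h@4): 16 holes -> [(1, 1), (1, 6), (1, 9), (1, 14), (3, 2), (3, 5), (3, 10), (3, 13), (4, 2), (4, 5), (4, 10), (4, 13), (6, 1), (6, 6), (6, 9), (6, 14)]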